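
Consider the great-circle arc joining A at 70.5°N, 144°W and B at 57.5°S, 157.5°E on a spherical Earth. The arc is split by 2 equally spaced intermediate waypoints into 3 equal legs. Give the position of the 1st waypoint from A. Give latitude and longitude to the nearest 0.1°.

Write both endpoints as unit vectors p₁, p₂ with components (cos φ cos λ, cos φ sin λ, sin φ).
The central angle between the endpoints is δ = arccos(p₁·p₂) ≈ 2.348 rad (134.5°).
Interpolate at f = 1/3 with slerp weights a = sin((1−f)δ)/sin δ ≈ 1.403, b = sin(fδ)/sin δ ≈ 0.989.
p = a·p₁ + b·p₂ ≈ (-0.870, -0.072, 0.488); φ = arcsin(p_z) ≈ 29.21°, λ = atan2(p_y, p_x) ≈ -175.28°.

≈ 29.2°N, 175.3°W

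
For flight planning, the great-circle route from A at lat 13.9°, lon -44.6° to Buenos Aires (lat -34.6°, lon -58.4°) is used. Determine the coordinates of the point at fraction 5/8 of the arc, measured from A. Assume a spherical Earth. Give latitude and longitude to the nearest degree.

≈ lat -16°, lon -53°

Convert each endpoint to a unit vector on the sphere (x = cos φ cos λ, y = cos φ sin λ, z = sin φ).
The central angle between the endpoints is δ = arccos(p₁·p₂) ≈ 0.877 rad (50.2°).
Interpolate at f = 5/8 with slerp weights a = sin((1−f)δ)/sin δ ≈ 0.420, b = sin(fδ)/sin δ ≈ 0.678.
p = a·p₁ + b·p₂ ≈ (0.583, -0.761, -0.284); φ = arcsin(p_z) ≈ -16.50°, λ = atan2(p_y, p_x) ≈ -52.58°.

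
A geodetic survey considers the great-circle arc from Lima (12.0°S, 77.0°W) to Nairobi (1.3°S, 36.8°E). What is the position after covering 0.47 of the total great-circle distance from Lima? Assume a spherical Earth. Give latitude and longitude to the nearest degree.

≈ 12°S, 23°W

Convert each endpoint to a unit vector on the sphere (x = cos φ cos λ, y = cos φ sin λ, z = sin φ).
The central angle between the endpoints is δ = arccos(p₁·p₂) ≈ 1.971 rad (112.9°).
Interpolate at f = 0.47 with slerp weights a = sin((1−f)δ)/sin δ ≈ 0.939, b = sin(fδ)/sin δ ≈ 0.868.
p = a·p₁ + b·p₂ ≈ (0.902, -0.375, -0.215); φ = arcsin(p_z) ≈ -12.41°, λ = atan2(p_y, p_x) ≈ -22.59°.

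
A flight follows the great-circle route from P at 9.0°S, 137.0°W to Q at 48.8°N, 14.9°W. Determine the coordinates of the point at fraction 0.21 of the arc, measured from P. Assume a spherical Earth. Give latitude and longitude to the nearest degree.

Convert each endpoint to a unit vector on the sphere (x = cos φ cos λ, y = cos φ sin λ, z = sin φ).
The central angle between the endpoints is δ = arccos(p₁·p₂) ≈ 2.053 rad (117.6°).
Interpolate at f = 0.21 with slerp weights a = sin((1−f)δ)/sin δ ≈ 1.127, b = sin(fδ)/sin δ ≈ 0.472.
p = a·p₁ + b·p₂ ≈ (-0.514, -0.839, 0.178); φ = arcsin(p_z) ≈ 10.28°, λ = atan2(p_y, p_x) ≈ -121.49°.

≈ 10°N, 121°W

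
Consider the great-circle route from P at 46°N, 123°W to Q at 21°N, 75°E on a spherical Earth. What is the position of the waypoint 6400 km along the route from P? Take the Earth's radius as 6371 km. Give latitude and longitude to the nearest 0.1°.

≈ 70.6°N, 108.9°E

The haversine formula gives a central angle δ ≈ 1.938 rad (111.0°) between the endpoints. The total great-circle distance is δ·R ≈ 1.938 × 6371 ≈ 12347 km, so the target fraction is f = 6400/12347 ≈ 0.518.
Interpolate at f ≈ 0.518 with slerp weights a = sin((1−f)δ)/sin δ ≈ 0.861, b = sin(fδ)/sin δ ≈ 0.904.
p = a·p₁ + b·p₂ ≈ (-0.107, 0.314, 0.943); φ = arcsin(p_z) ≈ 70.64°, λ = atan2(p_y, p_x) ≈ 108.88°.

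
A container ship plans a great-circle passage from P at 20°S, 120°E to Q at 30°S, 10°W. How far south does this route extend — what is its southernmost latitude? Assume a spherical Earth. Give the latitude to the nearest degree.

The great circle lies in the plane with unit normal n̂ = (p₁ × p₂)/|p₁ × p₂|.
Here n̂_z ≈ -0.666; the vertex latitude is φ_max = arccos|n̂_z| ≈ 48.2°.

≈ 48°S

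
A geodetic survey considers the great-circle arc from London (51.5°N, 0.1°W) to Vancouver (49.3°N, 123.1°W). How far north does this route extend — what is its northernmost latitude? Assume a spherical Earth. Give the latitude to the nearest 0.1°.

≈ 68.5°N

The great circle lies in the plane with unit normal n̂ = (p₁ × p₂)/|p₁ × p₂|.
Here n̂_z ≈ -0.367; the vertex latitude is φ_max = arccos|n̂_z| ≈ 68.5°.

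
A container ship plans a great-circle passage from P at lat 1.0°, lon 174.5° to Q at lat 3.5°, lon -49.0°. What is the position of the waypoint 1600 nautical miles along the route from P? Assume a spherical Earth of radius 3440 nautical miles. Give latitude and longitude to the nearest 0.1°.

≈ lat 3.6°, lon -159.0°

Write both endpoints as unit vectors p₁, p₂ with components (cos φ cos λ, cos φ sin λ, sin φ).
The central angle between the endpoints is δ = arccos(p₁·p₂) ≈ 2.379 rad (136.3°). The total great-circle distance is δ·R ≈ 2.379 × 3440 ≈ 8183 nmi, so the target fraction is f = 1600/8183 ≈ 0.196.
Interpolate at f ≈ 0.196 with slerp weights a = sin((1−f)δ)/sin δ ≈ 1.363, b = sin(fδ)/sin δ ≈ 0.649.
p = a·p₁ + b·p₂ ≈ (-0.931, -0.358, 0.063); φ = arcsin(p_z) ≈ 3.64°, λ = atan2(p_y, p_x) ≈ -158.96°.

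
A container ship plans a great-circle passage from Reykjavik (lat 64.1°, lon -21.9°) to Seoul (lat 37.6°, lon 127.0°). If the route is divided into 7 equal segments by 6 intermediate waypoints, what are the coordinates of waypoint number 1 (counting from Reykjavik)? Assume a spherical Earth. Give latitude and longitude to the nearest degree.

≈ lat 73°, lon -6°

Convert each endpoint to a unit vector on the sphere (x = cos φ cos λ, y = cos φ sin λ, z = sin φ).
The central angle between the endpoints is δ = arccos(p₁·p₂) ≈ 1.316 rad (75.4°).
Interpolate at f = 1/7 with slerp weights a = sin((1−f)δ)/sin δ ≈ 0.934, b = sin(fδ)/sin δ ≈ 0.193.
p = a·p₁ + b·p₂ ≈ (0.286, -0.030, 0.958); φ = arcsin(p_z) ≈ 73.27°, λ = atan2(p_y, p_x) ≈ -5.97°.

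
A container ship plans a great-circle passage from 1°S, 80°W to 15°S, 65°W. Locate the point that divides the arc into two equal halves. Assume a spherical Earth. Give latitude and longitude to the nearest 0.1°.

Write both endpoints as unit vectors p₁, p₂ with components (cos φ cos λ, cos φ sin λ, sin φ).
The central angle between the endpoints is δ = arccos(p₁·p₂) ≈ 0.356 rad (20.4°).
Interpolate at f = 1/2 with slerp weights a = sin((1−f)δ)/sin δ ≈ 0.508, b = sin(fδ)/sin δ ≈ 0.508.
p = a·p₁ + b·p₂ ≈ (0.296, -0.945, -0.140); φ = arcsin(p_z) ≈ -8.07°, λ = atan2(p_y, p_x) ≈ -72.63°.

≈ 8.1°S, 72.6°W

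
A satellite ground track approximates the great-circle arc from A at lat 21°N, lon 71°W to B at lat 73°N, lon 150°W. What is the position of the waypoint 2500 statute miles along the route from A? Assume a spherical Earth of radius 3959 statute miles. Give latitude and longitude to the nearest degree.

≈ lat 54°N, lon 89°W

From cos δ = sin φ₁ sin φ₂ + cos φ₁ cos φ₂ cos Δλ, the central angle is δ ≈ 1.165 rad (66.7°). The total great-circle distance is δ·R ≈ 1.165 × 3959 ≈ 4612 mi, so the target fraction is f = 2500/4612 ≈ 0.542.
Interpolate at f ≈ 0.542 with slerp weights a = sin((1−f)δ)/sin δ ≈ 0.553, b = sin(fδ)/sin δ ≈ 0.643.
p = a·p₁ + b·p₂ ≈ (0.006, -0.583, 0.813); φ = arcsin(p_z) ≈ 54.37°, λ = atan2(p_y, p_x) ≈ -89.45°.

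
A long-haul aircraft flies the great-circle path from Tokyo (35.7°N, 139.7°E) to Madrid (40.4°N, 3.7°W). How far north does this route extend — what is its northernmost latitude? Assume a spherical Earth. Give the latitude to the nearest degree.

The great circle lies in the plane with unit normal n̂ = (p₁ × p₂)/|p₁ × p₂|.
Here n̂_z ≈ -0.371; the vertex latitude is φ_max = arccos|n̂_z| ≈ 68.2°.

≈ 68°N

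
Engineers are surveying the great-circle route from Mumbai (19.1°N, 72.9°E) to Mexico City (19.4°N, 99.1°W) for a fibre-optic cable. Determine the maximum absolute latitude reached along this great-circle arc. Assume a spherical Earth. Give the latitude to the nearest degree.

The great circle lies in the plane with unit normal n̂ = (p₁ × p₂)/|p₁ × p₂|.
Here n̂_z ≈ -0.196; the vertex latitude is φ_max = arccos|n̂_z| ≈ 78.7°.

≈ 79°N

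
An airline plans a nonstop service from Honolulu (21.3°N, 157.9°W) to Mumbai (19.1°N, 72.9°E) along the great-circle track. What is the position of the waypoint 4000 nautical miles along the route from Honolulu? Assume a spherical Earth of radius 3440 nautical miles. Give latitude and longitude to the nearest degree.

≈ 40°N, 125°E

Convert each endpoint to a unit vector on the sphere (x = cos φ cos λ, y = cos φ sin λ, z = sin φ).
The central angle between the endpoints is δ = arccos(p₁·p₂) ≈ 2.024 rad (115.9°). The total great-circle distance is δ·R ≈ 2.024 × 3440 ≈ 6962 nmi, so the target fraction is f = 4000/6962 ≈ 0.575.
Interpolate at f ≈ 0.575 with slerp weights a = sin((1−f)δ)/sin δ ≈ 0.843, b = sin(fδ)/sin δ ≈ 1.021.
p = a·p₁ + b·p₂ ≈ (-0.444, 0.626, 0.640); φ = arcsin(p_z) ≈ 39.82°, λ = atan2(p_y, p_x) ≈ 125.36°.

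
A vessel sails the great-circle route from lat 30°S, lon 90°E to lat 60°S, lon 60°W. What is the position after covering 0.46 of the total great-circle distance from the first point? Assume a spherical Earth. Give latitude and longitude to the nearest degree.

Convert each endpoint to a unit vector on the sphere (x = cos φ cos λ, y = cos φ sin λ, z = sin φ).
The central angle between the endpoints is δ = arccos(p₁·p₂) ≈ 1.513 rad (86.7°).
Interpolate at f = 0.46 with slerp weights a = sin((1−f)δ)/sin δ ≈ 0.730, b = sin(fδ)/sin δ ≈ 0.642.
p = a·p₁ + b·p₂ ≈ (0.161, 0.354, -0.921); φ = arcsin(p_z) ≈ -67.11°, λ = atan2(p_y, p_x) ≈ 65.63°.

≈ lat 67°S, lon 66°E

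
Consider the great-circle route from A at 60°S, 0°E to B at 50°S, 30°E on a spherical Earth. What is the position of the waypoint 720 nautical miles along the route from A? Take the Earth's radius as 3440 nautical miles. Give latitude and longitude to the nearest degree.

The haversine formula gives a central angle δ ≈ 0.343 rad (19.7°) between the endpoints. The total great-circle distance is δ·R ≈ 0.343 × 3440 ≈ 1180 nmi, so the target fraction is f = 720/1180 ≈ 0.610.
Interpolate at f ≈ 0.610 with slerp weights a = sin((1−f)δ)/sin δ ≈ 0.396, b = sin(fδ)/sin δ ≈ 0.618.
p = a·p₁ + b·p₂ ≈ (0.542, 0.199, -0.817); φ = arcsin(p_z) ≈ -54.74°, λ = atan2(p_y, p_x) ≈ 20.12°.

≈ 55°S, 20°E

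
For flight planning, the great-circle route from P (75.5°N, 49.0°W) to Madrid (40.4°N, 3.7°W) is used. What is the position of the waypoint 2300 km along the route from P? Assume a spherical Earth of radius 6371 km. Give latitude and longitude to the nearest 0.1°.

From cos δ = sin φ₁ sin φ₂ + cos φ₁ cos φ₂ cos Δλ, the central angle is δ ≈ 0.705 rad (40.4°). The total great-circle distance is δ·R ≈ 0.705 × 6371 ≈ 4492 km, so the target fraction is f = 2300/4492 ≈ 0.512.
Interpolate at f ≈ 0.512 with slerp weights a = sin((1−f)δ)/sin δ ≈ 0.520, b = sin(fδ)/sin δ ≈ 0.545.
p = a·p₁ + b·p₂ ≈ (0.500, -0.125, 0.857); φ = arcsin(p_z) ≈ 58.99°, λ = atan2(p_y, p_x) ≈ -14.06°.

≈ (59.0°N, 14.1°W)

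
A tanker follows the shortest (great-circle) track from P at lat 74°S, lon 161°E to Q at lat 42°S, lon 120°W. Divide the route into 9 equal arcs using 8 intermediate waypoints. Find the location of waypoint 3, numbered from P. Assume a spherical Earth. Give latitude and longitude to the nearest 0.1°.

Write both endpoints as unit vectors p₁, p₂ with components (cos φ cos λ, cos φ sin λ, sin φ).
The central angle between the endpoints is δ = arccos(p₁·p₂) ≈ 0.820 rad (47.0°).
Interpolate at f = 3/9 with slerp weights a = sin((1−f)δ)/sin δ ≈ 0.711, b = sin(fδ)/sin δ ≈ 0.369.
p = a·p₁ + b·p₂ ≈ (-0.322, -0.174, -0.930); φ = arcsin(p_z) ≈ -68.51°, λ = atan2(p_y, p_x) ≈ -151.68°.

≈ lat 68.5°S, lon 151.7°W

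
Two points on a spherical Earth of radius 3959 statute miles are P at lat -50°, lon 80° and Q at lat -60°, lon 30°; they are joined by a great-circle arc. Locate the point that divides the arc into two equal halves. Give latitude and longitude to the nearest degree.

≈ lat -58°, lon 58°

Write both endpoints as unit vectors p₁, p₂ with components (cos φ cos λ, cos φ sin λ, sin φ).
The central angle between the endpoints is δ = arccos(p₁·p₂) ≈ 0.516 rad (29.5°).
Interpolate at f = 1/2 with slerp weights a = sin((1−f)δ)/sin δ ≈ 0.517, b = sin(fδ)/sin δ ≈ 0.517.
p = a·p₁ + b·p₂ ≈ (0.282, 0.457, -0.844); φ = arcsin(p_z) ≈ -57.56°, λ = atan2(p_y, p_x) ≈ 58.33°.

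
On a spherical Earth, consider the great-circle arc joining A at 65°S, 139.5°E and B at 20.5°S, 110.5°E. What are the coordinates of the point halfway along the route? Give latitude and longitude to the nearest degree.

Write both endpoints as unit vectors p₁, p₂ with components (cos φ cos λ, cos φ sin λ, sin φ).
The central angle between the endpoints is δ = arccos(p₁·p₂) ≈ 0.845 rad (48.4°).
Interpolate at f = 1/2 with slerp weights a = sin((1−f)δ)/sin δ ≈ 0.548, b = sin(fδ)/sin δ ≈ 0.548.
p = a·p₁ + b·p₂ ≈ (-0.356, 0.631, -0.689); φ = arcsin(p_z) ≈ -43.54°, λ = atan2(p_y, p_x) ≈ 119.41°.

≈ 44°S, 119°E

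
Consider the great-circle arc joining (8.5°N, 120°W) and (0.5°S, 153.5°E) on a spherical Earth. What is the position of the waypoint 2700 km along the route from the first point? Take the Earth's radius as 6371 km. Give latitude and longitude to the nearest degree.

Convert each endpoint to a unit vector on the sphere (x = cos φ cos λ, y = cos φ sin λ, z = sin φ).
The central angle between the endpoints is δ = arccos(p₁·p₂) ≈ 1.512 rad (86.6°). The total great-circle distance is δ·R ≈ 1.512 × 6371 ≈ 9631 km, so the target fraction is f = 2700/9631 ≈ 0.280.
Interpolate at f ≈ 0.280 with slerp weights a = sin((1−f)δ)/sin δ ≈ 0.887, b = sin(fδ)/sin δ ≈ 0.412.
p = a·p₁ + b·p₂ ≈ (-0.807, -0.576, 0.128); φ = arcsin(p_z) ≈ 7.33°, λ = atan2(p_y, p_x) ≈ -144.49°.

≈ (7°N, 144°W)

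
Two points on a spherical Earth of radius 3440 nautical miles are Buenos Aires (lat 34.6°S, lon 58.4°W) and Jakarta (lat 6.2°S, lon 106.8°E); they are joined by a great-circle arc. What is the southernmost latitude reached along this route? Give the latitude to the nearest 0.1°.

The great circle lies in the plane with unit normal n̂ = (p₁ × p₂)/|p₁ × p₂|.
Here n̂_z ≈ +0.306; the vertex latitude is φ_max = arccos|n̂_z| ≈ 72.2°.

≈ 72.2°S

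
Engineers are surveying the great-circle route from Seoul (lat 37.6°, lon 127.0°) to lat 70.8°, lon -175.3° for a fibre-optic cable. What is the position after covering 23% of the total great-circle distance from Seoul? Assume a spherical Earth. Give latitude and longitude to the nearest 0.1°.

≈ lat 46.8°, lon 132.9°

The haversine formula gives a central angle δ ≈ 0.774 rad (44.3°) between the endpoints.
Interpolate at f = 0.23 with slerp weights a = sin((1−f)δ)/sin δ ≈ 0.803, b = sin(fδ)/sin δ ≈ 0.253.
p = a·p₁ + b·p₂ ≈ (-0.466, 0.501, 0.729); φ = arcsin(p_z) ≈ 46.82°, λ = atan2(p_y, p_x) ≈ 132.91°.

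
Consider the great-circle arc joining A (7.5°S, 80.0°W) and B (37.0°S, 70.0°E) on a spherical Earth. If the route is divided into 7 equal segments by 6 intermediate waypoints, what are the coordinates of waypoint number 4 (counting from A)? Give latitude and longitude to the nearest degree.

Convert each endpoint to a unit vector on the sphere (x = cos φ cos λ, y = cos φ sin λ, z = sin φ).
The central angle between the endpoints is δ = arccos(p₁·p₂) ≈ 2.223 rad (127.4°).
Interpolate at f = 4/7 with slerp weights a = sin((1−f)δ)/sin δ ≈ 1.026, b = sin(fδ)/sin δ ≈ 1.202.
p = a·p₁ + b·p₂ ≈ (0.505, -0.099, -0.857); φ = arcsin(p_z) ≈ -59.03°, λ = atan2(p_y, p_x) ≈ -11.13°.

≈ (59°S, 11°W)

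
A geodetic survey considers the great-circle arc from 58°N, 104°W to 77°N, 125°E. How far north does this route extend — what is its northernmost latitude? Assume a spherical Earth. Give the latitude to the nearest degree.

≈ 82°N

The great circle lies in the plane with unit normal n̂ = (p₁ × p₂)/|p₁ × p₂|.
Here n̂_z ≈ -0.136; the vertex latitude is φ_max = arccos|n̂_z| ≈ 82.2°.
Check via Clairaut: cos φ_max = |cos φ₁| · sin C = cos(58.0°)·sin(14.8°) ≈ 0.136, again giving ≈ 82.2°.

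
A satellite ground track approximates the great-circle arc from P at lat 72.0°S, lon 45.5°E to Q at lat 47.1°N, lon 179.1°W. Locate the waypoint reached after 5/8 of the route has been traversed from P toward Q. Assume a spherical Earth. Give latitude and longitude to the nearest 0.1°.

≈ lat 5.5°S, lon 161.2°E

From cos δ = sin φ₁ sin φ₂ + cos φ₁ cos φ₂ cos Δλ, the central angle is δ ≈ 2.580 rad (147.8°).
Interpolate at f = 5/8 with slerp weights a = sin((1−f)δ)/sin δ ≈ 1.547, b = sin(fδ)/sin δ ≈ 1.877.
p = a·p₁ + b·p₂ ≈ (-0.942, 0.321, -0.096); φ = arcsin(p_z) ≈ -5.53°, λ = atan2(p_y, p_x) ≈ 161.20°.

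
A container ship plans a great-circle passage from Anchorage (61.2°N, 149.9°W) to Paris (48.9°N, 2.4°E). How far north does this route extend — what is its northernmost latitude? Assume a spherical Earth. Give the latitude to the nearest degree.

≈ 81°N

The great circle lies in the plane with unit normal n̂ = (p₁ × p₂)/|p₁ × p₂|.
Here n̂_z ≈ +0.159; the vertex latitude is φ_max = arccos|n̂_z| ≈ 80.8°.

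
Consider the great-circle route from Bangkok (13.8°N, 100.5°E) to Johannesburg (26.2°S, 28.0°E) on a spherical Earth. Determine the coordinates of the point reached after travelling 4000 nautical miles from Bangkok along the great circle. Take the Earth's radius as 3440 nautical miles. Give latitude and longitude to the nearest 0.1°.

≈ 20.5°S, 42.4°E

From cos δ = sin φ₁ sin φ₂ + cos φ₁ cos φ₂ cos Δλ, the central angle is δ ≈ 1.413 rad (81.0°). The total great-circle distance is δ·R ≈ 1.413 × 3440 ≈ 4862 nmi, so the target fraction is f = 4000/4862 ≈ 0.823.
Interpolate at f ≈ 0.823 with slerp weights a = sin((1−f)δ)/sin δ ≈ 0.251, b = sin(fδ)/sin δ ≈ 0.929.
p = a·p₁ + b·p₂ ≈ (0.692, 0.631, -0.350); φ = arcsin(p_z) ≈ -20.51°, λ = atan2(p_y, p_x) ≈ 42.38°.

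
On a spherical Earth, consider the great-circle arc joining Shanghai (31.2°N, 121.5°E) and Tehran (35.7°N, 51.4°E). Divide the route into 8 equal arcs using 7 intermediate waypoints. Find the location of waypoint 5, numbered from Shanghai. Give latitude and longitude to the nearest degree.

Convert each endpoint to a unit vector on the sphere (x = cos φ cos λ, y = cos φ sin λ, z = sin φ).
The central angle between the endpoints is δ = arccos(p₁·p₂) ≈ 1.002 rad (57.4°).
Interpolate at f = 5/8 with slerp weights a = sin((1−f)δ)/sin δ ≈ 0.436, b = sin(fδ)/sin δ ≈ 0.696.
p = a·p₁ + b·p₂ ≈ (0.158, 0.759, 0.632); φ = arcsin(p_z) ≈ 39.16°, λ = atan2(p_y, p_x) ≈ 78.26°.

≈ 39°N, 78°E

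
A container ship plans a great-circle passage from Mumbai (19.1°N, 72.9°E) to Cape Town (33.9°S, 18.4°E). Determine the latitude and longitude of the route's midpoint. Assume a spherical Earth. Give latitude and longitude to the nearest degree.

Convert each endpoint to a unit vector on the sphere (x = cos φ cos λ, y = cos φ sin λ, z = sin φ).
The central angle between the endpoints is δ = arccos(p₁·p₂) ≈ 1.294 rad (74.2°).
Interpolate at f = 1/2 with slerp weights a = sin((1−f)δ)/sin δ ≈ 0.627, b = sin(fδ)/sin δ ≈ 0.627.
p = a·p₁ + b·p₂ ≈ (0.668, 0.730, -0.144); φ = arcsin(p_z) ≈ -8.31°, λ = atan2(p_y, p_x) ≈ 47.56°.

≈ 8°S, 48°E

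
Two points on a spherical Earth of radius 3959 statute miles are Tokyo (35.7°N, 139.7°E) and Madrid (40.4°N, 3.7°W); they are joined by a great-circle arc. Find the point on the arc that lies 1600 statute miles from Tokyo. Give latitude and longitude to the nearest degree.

The haversine formula gives a central angle δ ≈ 1.689 rad (96.8°) between the endpoints. The total great-circle distance is δ·R ≈ 1.689 × 3959 ≈ 6688 mi, so the target fraction is f = 1600/6688 ≈ 0.239.
Interpolate at f ≈ 0.239 with slerp weights a = sin((1−f)δ)/sin δ ≈ 0.966, b = sin(fδ)/sin δ ≈ 0.396.
p = a·p₁ + b·p₂ ≈ (-0.298, 0.488, 0.821); φ = arcsin(p_z) ≈ 55.14°, λ = atan2(p_y, p_x) ≈ 121.37°.

≈ (55°N, 121°E)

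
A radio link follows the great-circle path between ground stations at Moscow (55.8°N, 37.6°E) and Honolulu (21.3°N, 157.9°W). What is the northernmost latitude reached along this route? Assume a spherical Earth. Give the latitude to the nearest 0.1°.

≈ 81.8°N

The great circle lies in the plane with unit normal n̂ = (p₁ × p₂)/|p₁ × p₂|.
Here n̂_z ≈ +0.143; the vertex latitude is φ_max = arccos|n̂_z| ≈ 81.8°.
Check via Clairaut: cos φ_max = |cos φ₁| · sin C = cos(55.8°)·sin(14.7°) ≈ 0.143, again giving ≈ 81.8°.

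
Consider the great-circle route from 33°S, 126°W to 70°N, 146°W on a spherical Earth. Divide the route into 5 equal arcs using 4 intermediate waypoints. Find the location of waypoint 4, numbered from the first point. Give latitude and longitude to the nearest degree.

≈ 50°N, 137°W

Write both endpoints as unit vectors p₁, p₂ with components (cos φ cos λ, cos φ sin λ, sin φ).
The central angle between the endpoints is δ = arccos(p₁·p₂) ≈ 1.815 rad (104.0°).
Interpolate at f = 4/5 with slerp weights a = sin((1−f)δ)/sin δ ≈ 0.366, b = sin(fδ)/sin δ ≈ 1.023.
p = a·p₁ + b·p₂ ≈ (-0.471, -0.444, 0.762); φ = arcsin(p_z) ≈ 49.67°, λ = atan2(p_y, p_x) ≈ -136.66°.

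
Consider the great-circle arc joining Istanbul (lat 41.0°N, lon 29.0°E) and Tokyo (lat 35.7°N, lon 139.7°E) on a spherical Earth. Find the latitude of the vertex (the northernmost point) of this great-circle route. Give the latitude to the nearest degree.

The great circle lies in the plane with unit normal n̂ = (p₁ × p₂)/|p₁ × p₂|.
Here n̂_z ≈ +0.581; the vertex latitude is φ_max = arccos|n̂_z| ≈ 54.5°.
Check via Clairaut: cos φ_max = |cos φ₁| · sin C = cos(41.0°)·sin(50.4°) ≈ 0.581, again giving ≈ 54.5°.

≈ 54°N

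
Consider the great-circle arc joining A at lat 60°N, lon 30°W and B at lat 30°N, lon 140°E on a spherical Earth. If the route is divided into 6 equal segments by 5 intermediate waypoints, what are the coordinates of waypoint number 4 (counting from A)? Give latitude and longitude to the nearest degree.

Write both endpoints as unit vectors p₁, p₂ with components (cos φ cos λ, cos φ sin λ, sin φ).
The central angle between the endpoints is δ = arccos(p₁·p₂) ≈ 1.564 rad (89.6°).
Interpolate at f = 4/6 with slerp weights a = sin((1−f)δ)/sin δ ≈ 0.498, b = sin(fδ)/sin δ ≈ 0.864.
p = a·p₁ + b·p₂ ≈ (-0.357, 0.356, 0.863); φ = arcsin(p_z) ≈ 59.69°, λ = atan2(p_y, p_x) ≈ 135.08°.

≈ lat 60°N, lon 135°E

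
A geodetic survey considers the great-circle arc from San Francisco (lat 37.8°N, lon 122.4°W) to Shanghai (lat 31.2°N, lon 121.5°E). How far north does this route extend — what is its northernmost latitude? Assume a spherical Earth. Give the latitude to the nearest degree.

≈ 53°N

The great circle lies in the plane with unit normal n̂ = (p₁ × p₂)/|p₁ × p₂|.
Here n̂_z ≈ -0.607; the vertex latitude is φ_max = arccos|n̂_z| ≈ 52.6°.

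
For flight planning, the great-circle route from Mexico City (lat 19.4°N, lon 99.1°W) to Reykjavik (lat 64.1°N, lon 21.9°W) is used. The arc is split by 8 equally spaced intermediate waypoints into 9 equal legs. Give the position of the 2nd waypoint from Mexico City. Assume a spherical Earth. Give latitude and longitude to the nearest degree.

Convert each endpoint to a unit vector on the sphere (x = cos φ cos λ, y = cos φ sin λ, z = sin φ).
The central angle between the endpoints is δ = arccos(p₁·p₂) ≈ 1.170 rad (67.0°).
Interpolate at f = 2/9 with slerp weights a = sin((1−f)δ)/sin δ ≈ 0.857, b = sin(fδ)/sin δ ≈ 0.279.
p = a·p₁ + b·p₂ ≈ (-0.015, -0.844, 0.536); φ = arcsin(p_z) ≈ 32.41°, λ = atan2(p_y, p_x) ≈ -91.00°.

≈ lat 32°N, lon 91°W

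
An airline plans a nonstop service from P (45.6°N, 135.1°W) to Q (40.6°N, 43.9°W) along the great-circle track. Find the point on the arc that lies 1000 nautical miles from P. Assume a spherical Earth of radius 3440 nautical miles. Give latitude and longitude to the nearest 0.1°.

≈ (52.1°N, 111.7°W)

Convert each endpoint to a unit vector on the sphere (x = cos φ cos λ, y = cos φ sin λ, z = sin φ).
The central angle between the endpoints is δ = arccos(p₁·p₂) ≈ 1.100 rad (63.0°). The total great-circle distance is δ·R ≈ 1.100 × 3440 ≈ 3783 nmi, so the target fraction is f = 1000/3783 ≈ 0.264.
Interpolate at f ≈ 0.264 with slerp weights a = sin((1−f)δ)/sin δ ≈ 0.812, b = sin(fδ)/sin δ ≈ 0.322.
p = a·p₁ + b·p₂ ≈ (-0.226, -0.570, 0.790); φ = arcsin(p_z) ≈ 52.14°, λ = atan2(p_y, p_x) ≈ -111.66°.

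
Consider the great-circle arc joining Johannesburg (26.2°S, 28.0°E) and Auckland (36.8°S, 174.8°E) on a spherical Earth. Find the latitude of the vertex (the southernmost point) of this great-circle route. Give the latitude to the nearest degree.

The great circle lies in the plane with unit normal n̂ = (p₁ × p₂)/|p₁ × p₂|.
Here n̂_z ≈ +0.418; the vertex latitude is φ_max = arccos|n̂_z| ≈ 65.3°.
Check via Clairaut: cos φ_max = |cos φ₁| · sin C = cos(26.2°)·sin(152.2°) ≈ 0.418, again giving ≈ 65.3°.

≈ 65°S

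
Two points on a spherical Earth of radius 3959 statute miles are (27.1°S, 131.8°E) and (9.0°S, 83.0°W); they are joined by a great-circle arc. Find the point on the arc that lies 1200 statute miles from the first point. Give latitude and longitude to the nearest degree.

Write both endpoints as unit vectors p₁, p₂ with components (cos φ cos λ, cos φ sin λ, sin φ).
The central angle between the endpoints is δ = arccos(p₁·p₂) ≈ 2.279 rad (130.6°). The total great-circle distance is δ·R ≈ 2.279 × 3959 ≈ 9024 mi, so the target fraction is f = 1200/9024 ≈ 0.133.
Interpolate at f ≈ 0.133 with slerp weights a = sin((1−f)δ)/sin δ ≈ 1.210, b = sin(fδ)/sin δ ≈ 0.393.
p = a·p₁ + b·p₂ ≈ (-0.671, 0.418, -0.613); φ = arcsin(p_z) ≈ -37.79°, λ = atan2(p_y, p_x) ≈ 148.08°.

≈ (38°S, 148°E)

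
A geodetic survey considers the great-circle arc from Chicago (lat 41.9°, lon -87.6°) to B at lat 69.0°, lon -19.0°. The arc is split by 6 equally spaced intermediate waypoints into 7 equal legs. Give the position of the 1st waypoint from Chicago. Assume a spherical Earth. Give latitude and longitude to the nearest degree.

Convert each endpoint to a unit vector on the sphere (x = cos φ cos λ, y = cos φ sin λ, z = sin φ).
The central angle between the endpoints is δ = arccos(p₁·p₂) ≈ 0.766 rad (43.9°).
Interpolate at f = 1/7 with slerp weights a = sin((1−f)δ)/sin δ ≈ 0.880, b = sin(fδ)/sin δ ≈ 0.158.
p = a·p₁ + b·p₂ ≈ (0.081, -0.673, 0.735); φ = arcsin(p_z) ≈ 47.31°, λ = atan2(p_y, p_x) ≈ -83.15°.

≈ lat 47°, lon -83°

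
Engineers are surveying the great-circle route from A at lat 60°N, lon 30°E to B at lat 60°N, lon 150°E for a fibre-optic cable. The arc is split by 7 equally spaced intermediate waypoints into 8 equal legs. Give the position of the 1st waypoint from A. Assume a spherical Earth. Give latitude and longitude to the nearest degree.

Write both endpoints as unit vectors p₁, p₂ with components (cos φ cos λ, cos φ sin λ, sin φ).
The central angle between the endpoints is δ = arccos(p₁·p₂) ≈ 0.896 rad (51.3°).
Interpolate at f = 1/8 with slerp weights a = sin((1−f)δ)/sin δ ≈ 0.904, b = sin(fδ)/sin δ ≈ 0.143.
p = a·p₁ + b·p₂ ≈ (0.330, 0.262, 0.907); φ = arcsin(p_z) ≈ 65.11°, λ = atan2(p_y, p_x) ≈ 38.47°.

≈ lat 65°N, lon 38°E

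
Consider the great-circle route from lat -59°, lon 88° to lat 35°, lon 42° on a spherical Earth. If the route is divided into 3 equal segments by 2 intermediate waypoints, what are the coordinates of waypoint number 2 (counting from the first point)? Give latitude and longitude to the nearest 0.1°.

≈ lat 3.1°, lon 54.2°

Convert each endpoint to a unit vector on the sphere (x = cos φ cos λ, y = cos φ sin λ, z = sin φ).
The central angle between the endpoints is δ = arccos(p₁·p₂) ≈ 1.771 rad (101.5°).
Interpolate at f = 2/3 with slerp weights a = sin((1−f)δ)/sin δ ≈ 0.568, b = sin(fδ)/sin δ ≈ 0.944.
p = a·p₁ + b·p₂ ≈ (0.585, 0.809, 0.054); φ = arcsin(p_z) ≈ 3.12°, λ = atan2(p_y, p_x) ≈ 54.16°.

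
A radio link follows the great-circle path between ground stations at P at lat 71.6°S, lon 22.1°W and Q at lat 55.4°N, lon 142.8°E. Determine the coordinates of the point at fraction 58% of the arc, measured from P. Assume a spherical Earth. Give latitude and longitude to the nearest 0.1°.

≈ lat 11.7°S, lon 127.7°E

The haversine formula gives a central angle δ ≈ 2.837 rad (162.6°) between the endpoints.
Interpolate at f = 0.58 with slerp weights a = sin((1−f)δ)/sin δ ≈ 3.102, b = sin(fδ)/sin δ ≈ 3.330.
p = a·p₁ + b·p₂ ≈ (-0.599, 0.775, -0.203); φ = arcsin(p_z) ≈ -11.69°, λ = atan2(p_y, p_x) ≈ 127.70°.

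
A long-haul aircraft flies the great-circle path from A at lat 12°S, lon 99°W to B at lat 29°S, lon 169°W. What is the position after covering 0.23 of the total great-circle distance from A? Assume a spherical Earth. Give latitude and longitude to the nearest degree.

≈ lat 18°S, lon 113°W

Write both endpoints as unit vectors p₁, p₂ with components (cos φ cos λ, cos φ sin λ, sin φ).
The central angle between the endpoints is δ = arccos(p₁·p₂) ≈ 1.166 rad (66.8°).
Interpolate at f = 0.23 with slerp weights a = sin((1−f)δ)/sin δ ≈ 0.851, b = sin(fδ)/sin δ ≈ 0.288.
p = a·p₁ + b·p₂ ≈ (-0.378, -0.870, -0.317); φ = arcsin(p_z) ≈ -18.46°, λ = atan2(p_y, p_x) ≈ -113.47°.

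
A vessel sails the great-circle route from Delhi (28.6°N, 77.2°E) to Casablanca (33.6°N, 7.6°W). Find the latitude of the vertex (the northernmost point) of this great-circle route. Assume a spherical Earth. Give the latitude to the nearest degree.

The great circle lies in the plane with unit normal n̂ = (p₁ × p₂)/|p₁ × p₂|.
Here n̂_z ≈ -0.772; the vertex latitude is φ_max = arccos|n̂_z| ≈ 39.5°.
Check via Clairaut: cos φ_max = |cos φ₁| · sin C = cos(28.6°)·sin(61.5°) ≈ 0.772, again giving ≈ 39.5°.

≈ 39°N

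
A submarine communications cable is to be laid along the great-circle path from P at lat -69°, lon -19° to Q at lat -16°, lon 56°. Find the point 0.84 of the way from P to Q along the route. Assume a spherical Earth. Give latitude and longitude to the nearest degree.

≈ lat -26°, lon 51°

From cos δ = sin φ₁ sin φ₂ + cos φ₁ cos φ₂ cos Δλ, the central angle is δ ≈ 1.217 rad (69.7°).
Interpolate at f = 0.84 with slerp weights a = sin((1−f)δ)/sin δ ≈ 0.206, b = sin(fδ)/sin δ ≈ 0.910.
p = a·p₁ + b·p₂ ≈ (0.559, 0.701, -0.443); φ = arcsin(p_z) ≈ -26.31°, λ = atan2(p_y, p_x) ≈ 51.43°.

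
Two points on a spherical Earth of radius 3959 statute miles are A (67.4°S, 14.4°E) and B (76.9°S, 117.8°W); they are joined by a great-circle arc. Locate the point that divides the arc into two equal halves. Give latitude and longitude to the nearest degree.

Convert each endpoint to a unit vector on the sphere (x = cos φ cos λ, y = cos φ sin λ, z = sin φ).
The central angle between the endpoints is δ = arccos(p₁·p₂) ≈ 0.572 rad (32.8°).
Interpolate at f = 1/2 with slerp weights a = sin((1−f)δ)/sin δ ≈ 0.521, b = sin(fδ)/sin δ ≈ 0.521.
p = a·p₁ + b·p₂ ≈ (0.139, -0.055, -0.989); φ = arcsin(p_z) ≈ -81.41°, λ = atan2(p_y, p_x) ≈ -21.49°.

≈ (81°S, 21°W)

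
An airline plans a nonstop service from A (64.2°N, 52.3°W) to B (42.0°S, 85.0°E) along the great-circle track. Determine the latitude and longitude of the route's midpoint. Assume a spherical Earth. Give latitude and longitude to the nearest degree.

Write both endpoints as unit vectors p₁, p₂ with components (cos φ cos λ, cos φ sin λ, sin φ).
The central angle between the endpoints is δ = arccos(p₁·p₂) ≈ 2.568 rad (147.2°).
Interpolate at f = 1/2 with slerp weights a = sin((1−f)δ)/sin δ ≈ 1.768, b = sin(fδ)/sin δ ≈ 1.768.
p = a·p₁ + b·p₂ ≈ (0.585, 0.700, 0.409); φ = arcsin(p_z) ≈ 24.13°, λ = atan2(p_y, p_x) ≈ 50.11°.

≈ (24°N, 50°E)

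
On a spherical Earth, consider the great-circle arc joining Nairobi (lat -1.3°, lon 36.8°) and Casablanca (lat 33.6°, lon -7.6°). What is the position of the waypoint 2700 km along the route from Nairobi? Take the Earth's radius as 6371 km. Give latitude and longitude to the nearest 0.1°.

≈ lat 15.4°, lon 19.0°

Convert each endpoint to a unit vector on the sphere (x = cos φ cos λ, y = cos φ sin λ, z = sin φ).
The central angle between the endpoints is δ = arccos(p₁·p₂) ≈ 0.949 rad (54.4°). The total great-circle distance is δ·R ≈ 0.949 × 6371 ≈ 6047 km, so the target fraction is f = 2700/6047 ≈ 0.447.
Interpolate at f ≈ 0.447 with slerp weights a = sin((1−f)δ)/sin δ ≈ 0.617, b = sin(fδ)/sin δ ≈ 0.506.
p = a·p₁ + b·p₂ ≈ (0.912, 0.314, 0.266); φ = arcsin(p_z) ≈ 15.42°, λ = atan2(p_y, p_x) ≈ 18.99°.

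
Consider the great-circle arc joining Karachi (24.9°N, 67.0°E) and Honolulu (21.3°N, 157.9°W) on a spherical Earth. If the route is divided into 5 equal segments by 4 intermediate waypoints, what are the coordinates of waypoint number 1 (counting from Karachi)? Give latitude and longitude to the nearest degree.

Convert each endpoint to a unit vector on the sphere (x = cos φ cos λ, y = cos φ sin λ, z = sin φ).
The central angle between the endpoints is δ = arccos(p₁·p₂) ≈ 2.033 rad (116.5°).
Interpolate at f = 1/5 with slerp weights a = sin((1−f)δ)/sin δ ≈ 1.115, b = sin(fδ)/sin δ ≈ 0.442.
p = a·p₁ + b·p₂ ≈ (0.014, 0.776, 0.630); φ = arcsin(p_z) ≈ 39.05°, λ = atan2(p_y, p_x) ≈ 88.97°.

≈ (39°N, 89°E)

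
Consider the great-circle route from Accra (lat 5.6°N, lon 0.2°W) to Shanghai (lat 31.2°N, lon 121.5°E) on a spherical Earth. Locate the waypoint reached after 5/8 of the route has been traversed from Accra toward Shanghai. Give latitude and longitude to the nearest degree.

Write both endpoints as unit vectors p₁, p₂ with components (cos φ cos λ, cos φ sin λ, sin φ).
The central angle between the endpoints is δ = arccos(p₁·p₂) ≈ 1.979 rad (113.4°).
Interpolate at f = 5/8 with slerp weights a = sin((1−f)δ)/sin δ ≈ 0.736, b = sin(fδ)/sin δ ≈ 1.029.
p = a·p₁ + b·p₂ ≈ (0.273, 0.748, 0.605); φ = arcsin(p_z) ≈ 37.23°, λ = atan2(p_y, p_x) ≈ 69.97°.

≈ lat 37°N, lon 70°E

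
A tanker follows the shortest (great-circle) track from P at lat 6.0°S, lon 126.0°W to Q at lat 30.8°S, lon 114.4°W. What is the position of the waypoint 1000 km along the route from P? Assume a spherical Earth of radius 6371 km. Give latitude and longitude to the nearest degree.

Convert each endpoint to a unit vector on the sphere (x = cos φ cos λ, y = cos φ sin λ, z = sin φ).
The central angle between the endpoints is δ = arccos(p₁·p₂) ≈ 0.473 rad (27.1°). The total great-circle distance is δ·R ≈ 0.473 × 6371 ≈ 3012 km, so the target fraction is f = 1000/3012 ≈ 0.332.
Interpolate at f ≈ 0.332 with slerp weights a = sin((1−f)δ)/sin δ ≈ 0.682, b = sin(fδ)/sin δ ≈ 0.343.
p = a·p₁ + b·p₂ ≈ (-0.521, -0.817, -0.247); φ = arcsin(p_z) ≈ -14.31°, λ = atan2(p_y, p_x) ≈ -122.49°.

≈ lat 14°S, lon 122°W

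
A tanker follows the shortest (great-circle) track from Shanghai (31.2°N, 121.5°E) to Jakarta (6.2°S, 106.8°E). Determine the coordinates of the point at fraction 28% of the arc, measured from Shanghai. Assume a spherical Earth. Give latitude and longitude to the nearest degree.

≈ 21°N, 117°E

Convert each endpoint to a unit vector on the sphere (x = cos φ cos λ, y = cos φ sin λ, z = sin φ).
The central angle between the endpoints is δ = arccos(p₁·p₂) ≈ 0.697 rad (40.0°).
Interpolate at f = 0.28 with slerp weights a = sin((1−f)δ)/sin δ ≈ 0.749, b = sin(fδ)/sin δ ≈ 0.302.
p = a·p₁ + b·p₂ ≈ (-0.422, 0.834, 0.356); φ = arcsin(p_z) ≈ 20.83°, λ = atan2(p_y, p_x) ≈ 116.82°.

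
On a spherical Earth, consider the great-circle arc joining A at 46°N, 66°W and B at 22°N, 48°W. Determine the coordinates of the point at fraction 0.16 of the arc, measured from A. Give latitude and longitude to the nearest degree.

≈ 42°N, 62°W

Convert each endpoint to a unit vector on the sphere (x = cos φ cos λ, y = cos φ sin λ, z = sin φ).
The central angle between the endpoints is δ = arccos(p₁·p₂) ≈ 0.491 rad (28.1°).
Interpolate at f = 0.16 with slerp weights a = sin((1−f)δ)/sin δ ≈ 0.850, b = sin(fδ)/sin δ ≈ 0.166.
p = a·p₁ + b·p₂ ≈ (0.343, -0.654, 0.674); φ = arcsin(p_z) ≈ 42.37°, λ = atan2(p_y, p_x) ≈ -62.30°.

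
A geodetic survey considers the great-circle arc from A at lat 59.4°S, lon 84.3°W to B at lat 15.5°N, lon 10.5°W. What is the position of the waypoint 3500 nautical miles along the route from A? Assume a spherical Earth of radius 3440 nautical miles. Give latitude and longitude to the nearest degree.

From cos δ = sin φ₁ sin φ₂ + cos φ₁ cos φ₂ cos Δλ, the central angle is δ ≈ 1.664 rad (95.3°). The total great-circle distance is δ·R ≈ 1.664 × 3440 ≈ 5725 nmi, so the target fraction is f = 3500/5725 ≈ 0.611.
Interpolate at f ≈ 0.611 with slerp weights a = sin((1−f)δ)/sin δ ≈ 0.605, b = sin(fδ)/sin δ ≈ 0.854.
p = a·p₁ + b·p₂ ≈ (0.840, -0.457, -0.293); φ = arcsin(p_z) ≈ -17.01°, λ = atan2(p_y, p_x) ≈ -28.52°.

≈ lat 17°S, lon 29°W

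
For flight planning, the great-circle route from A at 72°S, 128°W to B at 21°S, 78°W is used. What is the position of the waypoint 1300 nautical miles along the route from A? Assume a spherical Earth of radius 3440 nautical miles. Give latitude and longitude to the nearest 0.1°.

Convert each endpoint to a unit vector on the sphere (x = cos φ cos λ, y = cos φ sin λ, z = sin φ).
The central angle between the endpoints is δ = arccos(p₁·p₂) ≈ 1.017 rad (58.2°). The total great-circle distance is δ·R ≈ 1.017 × 3440 ≈ 3497 nmi, so the target fraction is f = 1300/3497 ≈ 0.372.
Interpolate at f ≈ 0.372 with slerp weights a = sin((1−f)δ)/sin δ ≈ 0.701, b = sin(fδ)/sin δ ≈ 0.434.
p = a·p₁ + b·p₂ ≈ (-0.049, -0.567, -0.822); φ = arcsin(p_z) ≈ -55.31°, λ = atan2(p_y, p_x) ≈ -94.95°.

≈ 55.3°S, 95.0°W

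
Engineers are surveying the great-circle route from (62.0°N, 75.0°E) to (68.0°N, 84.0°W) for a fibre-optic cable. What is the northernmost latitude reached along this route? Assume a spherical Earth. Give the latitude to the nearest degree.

The great circle lies in the plane with unit normal n̂ = (p₁ × p₂)/|p₁ × p₂|.
Here n̂_z ≈ -0.083; the vertex latitude is φ_max = arccos|n̂_z| ≈ 85.2°.

≈ 85°N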